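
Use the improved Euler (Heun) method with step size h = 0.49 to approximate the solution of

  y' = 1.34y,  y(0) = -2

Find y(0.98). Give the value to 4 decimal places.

Heun: k1 = f(s_n, y_n); k2 = f(s_n + h, y_n + h·k1); y_{n+1} = y_n + (h/2)·(k1 + k2).
s=0.000000, y=-2.000000:
  k1 = f(0.000000, -2.000000) = -2.680000
  k2 = f(0.490000, -3.313200) = -4.439688
  y ← -2.000000 + (0.49/2)·(-2.680000 + (-4.439688)) = -3.744324
s=0.490000, y=-3.744324:
  k1 = f(0.490000, -3.744324) = -5.017394
  k2 = f(0.980000, -6.202846) = -8.311814
  y ← -3.744324 + (0.49/2)·(-5.017394 + (-8.311814)) = -7.009979
y(0.98) ≈ -7.0100

-7.0100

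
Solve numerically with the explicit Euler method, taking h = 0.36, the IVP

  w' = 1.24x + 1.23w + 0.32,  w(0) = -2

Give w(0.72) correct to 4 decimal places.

Euler: w_{n+1} = w_n + h·f(x_n, w_n).
x=0.000000, w=-2.000000: f=-2.140000 → w ← -2.000000 + 0.36·(-2.140000) = -2.770400
x=0.360000, w=-2.770400: f=-2.641192 → w ← -2.770400 + 0.36·(-2.641192) = -3.721229
w(0.72) ≈ -3.7212

-3.7212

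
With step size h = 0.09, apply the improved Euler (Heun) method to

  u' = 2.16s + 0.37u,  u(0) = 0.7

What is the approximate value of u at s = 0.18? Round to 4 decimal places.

0.7838

Heun: k1 = f(s_n, u_n); k2 = f(s_n + h, u_n + h·k1); u_{n+1} = u_n + (h/2)·(k1 + k2).
s=0.000000, u=0.700000:
  k1 = f(0.000000, 0.700000) = 0.259000
  k2 = f(0.090000, 0.723310) = 0.462025
  u ← 0.700000 + (0.09/2)·(0.259000 + 0.462025) = 0.732446
s=0.090000, u=0.732446:
  k1 = f(0.090000, 0.732446) = 0.465405
  k2 = f(0.180000, 0.774333) = 0.675303
  u ← 0.732446 + (0.09/2)·(0.465405 + 0.675303) = 0.783778
u(0.18) ≈ 0.7838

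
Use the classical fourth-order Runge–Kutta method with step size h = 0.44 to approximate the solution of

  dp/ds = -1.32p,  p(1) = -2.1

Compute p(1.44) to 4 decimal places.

-1.1759

RK4: k1 = f(s_n, p_n); k2 = f(s_n + h/2, p_n + (h/2)·k1); k3 = f(s_n + h/2, p_n + (h/2)·k2); k4 = f(s_n + h, p_n + h·k3); p_{n+1} = p_n + (h/6)·(k1 + 2k2 + 2k3 + k4).
s=1.000000, p=-2.100000:
  k1 = f(1.000000, -2.100000) = 2.772000
  k2 = f(1.220000, -1.490160) = 1.967011
  k3 = f(1.220000, -1.667258) = 2.200780
  k4 = f(1.440000, -1.131657) = 1.493787
  p ← -2.100000 + (0.44/6)·(k1 + 2k2 + 2k3 + k4) = -1.175900
p(1.44) ≈ -1.1759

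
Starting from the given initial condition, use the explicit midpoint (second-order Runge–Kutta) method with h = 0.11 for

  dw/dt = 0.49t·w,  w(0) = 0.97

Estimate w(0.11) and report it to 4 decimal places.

0.9729

Midpoint: k1 = f(t_n, w_n); k2 = f(t_n + h/2, w_n + (h/2)·k1); w_{n+1} = w_n + h·k2.
t=0.000000, w=0.970000:
  k1 = f(0.000000, 0.970000) = 0.000000
  k2 = f(0.055000, 0.970000) = 0.026141
  w ← 0.970000 + 0.11·0.026141 = 0.972876
w(0.11) ≈ 0.9729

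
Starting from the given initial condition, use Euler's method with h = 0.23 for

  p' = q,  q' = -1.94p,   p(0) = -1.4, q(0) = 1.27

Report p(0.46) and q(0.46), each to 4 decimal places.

Euler on (p,q): p_{n+1} = p_n + h·p', q_{n+1} = q_n + h·q'.
0.000000: (-1.400000, 1.270000); f=(1.270000, 2.716000) → (-1.107900, 1.894680)
0.230000: (-1.107900, 1.894680); f=(1.894680, 2.149326) → (-0.672124, 2.389025)
(p(0.46), q(0.46)) ≈ (-0.6721, 2.3890)

-0.6721, 2.3890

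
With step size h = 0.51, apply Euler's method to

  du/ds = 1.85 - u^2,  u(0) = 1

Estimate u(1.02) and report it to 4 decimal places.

Euler: u_{n+1} = u_n + h·f(s_n, u_n).
s=0.000000, u=1.000000: f=0.850000 → u ← 1.000000 + 0.51·0.850000 = 1.433500
s=0.510000, u=1.433500: f=-0.204922 → u ← 1.433500 + 0.51·(-0.204922) = 1.328990
u(1.02) ≈ 1.3290

1.3290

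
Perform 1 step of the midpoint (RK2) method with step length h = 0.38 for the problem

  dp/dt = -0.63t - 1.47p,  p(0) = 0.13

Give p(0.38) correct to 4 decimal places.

Midpoint: k1 = f(t_n, p_n); k2 = f(t_n + h/2, p_n + (h/2)·k1); p_{n+1} = p_n + h·k2.
t=0.000000, p=0.130000:
  k1 = f(0.000000, 0.130000) = -0.191100
  k2 = f(0.190000, 0.093691) = -0.257426
  p ← 0.130000 + 0.38·(-0.257426) = 0.032178
p(0.38) ≈ 0.0322

0.0322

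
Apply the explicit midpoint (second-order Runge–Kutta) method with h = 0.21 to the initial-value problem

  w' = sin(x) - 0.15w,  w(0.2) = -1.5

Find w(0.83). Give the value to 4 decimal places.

Midpoint: k1 = f(x_n, w_n); k2 = f(x_n + h/2, w_n + (h/2)·k1); w_{n+1} = w_n + h·k2.
x=0.200000, w=-1.500000:
  k1 = f(0.200000, -1.500000) = 0.423669
  k2 = f(0.305000, -1.455515) = 0.518620
  w ← -1.500000 + 0.21·0.518620 = -1.391090
x=0.410000, w=-1.391090:
  k1 = f(0.410000, -1.391090) = 0.607273
  k2 = f(0.515000, -1.327326) = 0.691634
  w ← -1.391090 + 0.21·0.691634 = -1.245847
x=0.620000, w=-1.245847:
  k1 = f(0.620000, -1.245847) = 0.767912
  k2 = f(0.725000, -1.165216) = 0.837918
  w ← -1.245847 + 0.21·0.837918 = -1.069884
w(0.83) ≈ -1.0699

-1.0699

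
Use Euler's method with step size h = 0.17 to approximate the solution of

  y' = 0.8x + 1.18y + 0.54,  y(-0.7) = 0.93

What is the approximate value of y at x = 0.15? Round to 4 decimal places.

2.5770

Euler: y_{n+1} = y_n + h·f(x_n, y_n).
x=-0.700000, y=0.930000: f=1.077400 → y ← 0.930000 + 0.17·1.077400 = 1.113158
x=-0.530000, y=1.113158: f=1.429526 → y ← 1.113158 + 0.17·1.429526 = 1.356177
x=-0.360000, y=1.356177: f=1.852289 → y ← 1.356177 + 0.17·1.852289 = 1.671067
x=-0.190000, y=1.671067: f=2.359859 → y ← 1.671067 + 0.17·2.359859 = 2.072243
x=-0.020000, y=2.072243: f=2.969246 → y ← 2.072243 + 0.17·2.969246 = 2.577015
y(0.15) ≈ 2.5770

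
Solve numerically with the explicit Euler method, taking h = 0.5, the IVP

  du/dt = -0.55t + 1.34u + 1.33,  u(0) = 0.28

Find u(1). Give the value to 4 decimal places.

2.4189

Euler: u_{n+1} = u_n + h·f(t_n, u_n).
t=0.000000, u=0.280000: f=1.705200 → u ← 0.280000 + 0.5·1.705200 = 1.132600
t=0.500000, u=1.132600: f=2.572684 → u ← 1.132600 + 0.5·2.572684 = 2.418942
u(1) ≈ 2.4189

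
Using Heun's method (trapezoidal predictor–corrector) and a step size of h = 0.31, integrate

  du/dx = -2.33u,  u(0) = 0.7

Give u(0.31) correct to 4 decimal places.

Heun: k1 = f(x_n, u_n); k2 = f(x_n + h, u_n + h·k1); u_{n+1} = u_n + (h/2)·(k1 + k2).
x=0.000000, u=0.700000:
  k1 = f(0.000000, 0.700000) = -1.631000
  k2 = f(0.310000, 0.194390) = -0.452929
  u ← 0.700000 + (0.31/2)·(-1.631000 + (-0.452929)) = 0.376991
u(0.31) ≈ 0.3770

0.3770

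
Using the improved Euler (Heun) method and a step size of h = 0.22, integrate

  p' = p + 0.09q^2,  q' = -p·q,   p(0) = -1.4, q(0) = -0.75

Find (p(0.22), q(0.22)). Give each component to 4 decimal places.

-1.7256, -1.0486

Heun on (p,q): k1 = f(t_n, state_n); k2 = f(t_n + h, state_n + h·k1); state_{n+1} = state_n + (h/2)·(k1 + k2).
0.000000: (-1.400000, -0.750000)
  k1 = (-1.349375, -1.050000)
  predictor → (-1.696862, -0.981000)
  k2 = (-1.610250, -1.664622)
  → (-1.725559, -1.048608)
(p(0.22), q(0.22)) ≈ (-1.7256, -1.0486)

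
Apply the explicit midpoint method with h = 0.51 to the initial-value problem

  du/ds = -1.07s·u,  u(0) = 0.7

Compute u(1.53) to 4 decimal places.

0.1922

Midpoint: k1 = f(s_n, u_n); k2 = f(s_n + h/2, u_n + (h/2)·k1); u_{n+1} = u_n + h·k2.
s=0.000000, u=0.700000:
  k1 = f(0.000000, 0.700000) = 0.000000
  k2 = f(0.255000, 0.700000) = -0.190995
  u ← 0.700000 + 0.51·(-0.190995) = 0.602593
s=0.510000, u=0.602593:
  k1 = f(0.510000, 0.602593) = -0.328835
  k2 = f(0.765000, 0.518740) = -0.424614
  u ← 0.602593 + 0.51·(-0.424614) = 0.386039
s=1.020000, u=0.386039:
  k1 = f(1.020000, 0.386039) = -0.421323
  k2 = f(1.275000, 0.278602) = -0.380083
  u ← 0.386039 + 0.51·(-0.380083) = 0.192197
u(1.53) ≈ 0.1922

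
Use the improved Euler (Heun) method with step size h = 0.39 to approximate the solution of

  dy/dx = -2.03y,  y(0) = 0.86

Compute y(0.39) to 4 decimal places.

Heun: k1 = f(x_n, y_n); k2 = f(x_n + h, y_n + h·k1); y_{n+1} = y_n + (h/2)·(k1 + k2).
x=0.000000, y=0.860000:
  k1 = f(0.000000, 0.860000) = -1.745800
  k2 = f(0.390000, 0.179138) = -0.363650
  y ← 0.860000 + (0.39/2)·(-1.745800 + (-0.363650)) = 0.448657
y(0.39) ≈ 0.4487

0.4487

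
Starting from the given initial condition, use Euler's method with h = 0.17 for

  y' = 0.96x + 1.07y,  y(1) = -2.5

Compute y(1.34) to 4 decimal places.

-3.1084

Euler: y_{n+1} = y_n + h·f(x_n, y_n).
x=1.000000, y=-2.500000: f=-1.715000 → y ← -2.500000 + 0.17·(-1.715000) = -2.791550
x=1.170000, y=-2.791550: f=-1.863759 → y ← -2.791550 + 0.17·(-1.863759) = -3.108389
y(1.34) ≈ -3.1084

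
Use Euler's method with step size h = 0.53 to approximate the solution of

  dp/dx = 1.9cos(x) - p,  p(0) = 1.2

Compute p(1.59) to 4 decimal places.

Euler: p_{n+1} = p_n + h·f(x_n, p_n).
x=0.000000, p=1.200000: f=0.700000 → p ← 1.200000 + 0.53·0.700000 = 1.571000
x=0.530000, p=1.571000: f=0.068333 → p ← 1.571000 + 0.53·0.068333 = 1.607217
x=1.060000, p=1.607217: f=-0.678360 → p ← 1.607217 + 0.53·(-0.678360) = 1.247686
p(1.59) ≈ 1.2477

1.2477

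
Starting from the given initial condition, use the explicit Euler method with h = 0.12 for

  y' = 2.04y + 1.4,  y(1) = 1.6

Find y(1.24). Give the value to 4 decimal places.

2.8564

Euler: y_{n+1} = y_n + h·f(t_n, y_n).
t=1.000000, y=1.600000: f=4.664000 → y ← 1.600000 + 0.12·4.664000 = 2.159680
t=1.120000, y=2.159680: f=5.805747 → y ← 2.159680 + 0.12·5.805747 = 2.856370
y(1.24) ≈ 2.8564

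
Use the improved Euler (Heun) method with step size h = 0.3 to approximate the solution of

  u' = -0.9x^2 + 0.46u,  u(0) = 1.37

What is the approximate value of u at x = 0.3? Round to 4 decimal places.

1.5600

Heun: k1 = f(x_n, u_n); k2 = f(x_n + h, u_n + h·k1); u_{n+1} = u_n + (h/2)·(k1 + k2).
x=0.000000, u=1.370000:
  k1 = f(0.000000, 1.370000) = 0.630200
  k2 = f(0.300000, 1.559060) = 0.636168
  u ← 1.370000 + (0.3/2)·(0.630200 + 0.636168) = 1.559955
u(0.3) ≈ 1.5600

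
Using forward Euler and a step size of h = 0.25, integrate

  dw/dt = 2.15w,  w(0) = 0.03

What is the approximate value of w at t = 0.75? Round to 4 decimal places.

0.1090

Euler: w_{n+1} = w_n + h·f(t_n, w_n).
t=0.000000, w=0.030000: f=0.064500 → w ← 0.030000 + 0.25·0.064500 = 0.046125
t=0.250000, w=0.046125: f=0.099169 → w ← 0.046125 + 0.25·0.099169 = 0.070917
t=0.500000, w=0.070917: f=0.152472 → w ← 0.070917 + 0.25·0.152472 = 0.109035
w(0.75) ≈ 0.1090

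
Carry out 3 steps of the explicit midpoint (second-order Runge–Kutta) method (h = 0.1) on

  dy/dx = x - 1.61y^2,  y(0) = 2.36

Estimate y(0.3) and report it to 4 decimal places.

1.1835

Midpoint: k1 = f(x_n, y_n); k2 = f(x_n + h/2, y_n + (h/2)·k1); y_{n+1} = y_n + h·k2.
x=0.000000, y=2.360000:
  k1 = f(0.000000, 2.360000) = -8.967056
  k2 = f(0.050000, 1.911647) = -5.833576
  y ← 2.360000 + 0.1·(-5.833576) = 1.776642
x=0.100000, y=1.776642:
  k1 = f(0.100000, 1.776642) = -4.981898
  k2 = f(0.150000, 1.527548) = -3.606776
  y ← 1.776642 + 0.1·(-3.606776) = 1.415965
x=0.200000, y=1.415965:
  k1 = f(0.200000, 1.415965) = -3.027980
  k2 = f(0.250000, 1.264566) = -2.324594
  y ← 1.415965 + 0.1·(-2.324594) = 1.183505
y(0.3) ≈ 1.1835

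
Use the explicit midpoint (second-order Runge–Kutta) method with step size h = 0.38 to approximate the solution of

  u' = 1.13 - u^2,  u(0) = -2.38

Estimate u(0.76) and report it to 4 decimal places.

-64.3251

Midpoint: k1 = f(s_n, u_n); k2 = f(s_n + h/2, u_n + (h/2)·k1); u_{n+1} = u_n + h·k2.
s=0.000000, u=-2.380000:
  k1 = f(0.000000, -2.380000) = -4.534400
  k2 = f(0.190000, -3.241536) = -9.377556
  u ← -2.380000 + 0.38·(-9.377556) = -5.943471
s=0.380000, u=-5.943471:
  k1 = f(0.380000, -5.943471) = -34.194849
  k2 = f(0.570000, -12.440492) = -153.635854
  u ← -5.943471 + 0.38·(-153.635854) = -64.325095
u(0.76) ≈ -64.3251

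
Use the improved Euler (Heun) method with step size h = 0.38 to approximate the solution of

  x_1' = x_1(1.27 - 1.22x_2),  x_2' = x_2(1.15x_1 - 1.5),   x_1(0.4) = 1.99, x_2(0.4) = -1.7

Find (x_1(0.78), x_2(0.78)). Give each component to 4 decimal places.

Heun on (x_1,x_2): k1 = f(t_n, state_n); k2 = f(t_n + h, state_n + h·k1); state_{n+1} = state_n + (h/2)·(k1 + k2).
0.400000: (1.990000, -1.700000)
  k1 = (6.654560, -1.340450)
  predictor → (4.518733, -2.209371)
  k2 = (17.918730, -8.167034)
  → (6.658925, -3.506422)
(x_1(0.78), x_2(0.78)) ≈ (6.6589, -3.5064)

6.6589, -3.5064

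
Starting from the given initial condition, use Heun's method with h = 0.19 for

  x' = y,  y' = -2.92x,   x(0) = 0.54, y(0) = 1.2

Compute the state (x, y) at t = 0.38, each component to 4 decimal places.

Heun on (x,y): k1 = f(t_n, state_n); k2 = f(t_n + h, state_n + h·k1); state_{n+1} = state_n + (h/2)·(k1 + k2).
0.000000: (0.540000, 1.200000)
  k1 = (1.200000, -1.576800)
  predictor → (0.768000, 0.900408)
  k2 = (0.900408, -2.242560)
  → (0.739539, 0.837161)
0.190000: (0.739539, 0.837161)
  k1 = (0.837161, -2.159453)
  predictor → (0.898599, 0.426865)
  k2 = (0.426865, -2.623910)
  → (0.859621, 0.382741)
(x(0.38), y(0.38)) ≈ (0.8596, 0.3827)

0.8596, 0.3827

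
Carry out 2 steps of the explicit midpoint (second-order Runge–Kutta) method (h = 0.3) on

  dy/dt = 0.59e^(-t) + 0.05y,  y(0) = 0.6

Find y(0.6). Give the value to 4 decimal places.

Midpoint: k1 = f(t_n, y_n); k2 = f(t_n + h/2, y_n + (h/2)·k1); y_{n+1} = y_n + h·k2.
t=0.000000, y=0.600000:
  k1 = f(0.000000, 0.600000) = 0.620000
  k2 = f(0.150000, 0.693000) = 0.542468
  y ← 0.600000 + 0.3·0.542468 = 0.762740
t=0.300000, y=0.762740:
  k1 = f(0.300000, 0.762740) = 0.475220
  k2 = f(0.450000, 0.834023) = 0.417902
  y ← 0.762740 + 0.3·0.417902 = 0.888111
y(0.6) ≈ 0.8881

0.8881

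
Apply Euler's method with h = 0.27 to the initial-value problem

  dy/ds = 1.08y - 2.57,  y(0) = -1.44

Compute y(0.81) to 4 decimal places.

Euler: y_{n+1} = y_n + h·f(s_n, y_n).
s=0.000000, y=-1.440000: f=-4.125200 → y ← -1.440000 + 0.27·(-4.125200) = -2.553804
s=0.270000, y=-2.553804: f=-5.328108 → y ← -2.553804 + 0.27·(-5.328108) = -3.992393
s=0.540000, y=-3.992393: f=-6.881785 → y ← -3.992393 + 0.27·(-6.881785) = -5.850475
y(0.81) ≈ -5.8505

-5.8505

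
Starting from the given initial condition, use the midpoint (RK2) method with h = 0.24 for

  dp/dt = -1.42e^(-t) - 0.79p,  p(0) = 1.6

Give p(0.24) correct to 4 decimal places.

Midpoint: k1 = f(t_n, p_n); k2 = f(t_n + h/2, p_n + (h/2)·k1); p_{n+1} = p_n + h·k2.
t=0.000000, p=1.600000:
  k1 = f(0.000000, 1.600000) = -2.684000
  k2 = f(0.120000, 1.277920) = -2.268984
  p ← 1.600000 + 0.24·(-2.268984) = 1.055444
p(0.24) ≈ 1.0554

1.0554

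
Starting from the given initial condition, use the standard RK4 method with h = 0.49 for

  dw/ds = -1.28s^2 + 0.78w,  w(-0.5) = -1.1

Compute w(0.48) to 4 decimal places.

RK4: k1 = f(s_n, w_n); k2 = f(s_n + h/2, w_n + (h/2)·k1); k3 = f(s_n + h/2, w_n + (h/2)·k2); k4 = f(s_n + h, w_n + h·k3); w_{n+1} = w_n + (h/6)·(k1 + 2k2 + 2k3 + k4).
s=-0.500000, w=-1.100000:
  k1 = f(-0.500000, -1.100000) = -1.178000
  k2 = f(-0.255000, -1.388610) = -1.166348
  k3 = f(-0.255000, -1.385755) = -1.164121
  k4 = f(-0.010000, -1.670419) = -1.303055
  w ← -1.100000 + (0.49/6)·(k1 + 2k2 + 2k3 + k4) = -1.683263
s=-0.010000, w=-1.683263:
  k1 = f(-0.010000, -1.683263) = -1.313073
  k2 = f(0.235000, -2.004966) = -1.634561
  k3 = f(0.235000, -2.083730) = -1.695998
  k4 = f(0.480000, -2.514302) = -2.256067
  w ← -1.683263 + (0.49/6)·(k1 + 2k2 + 2k3 + k4) = -2.518734
w(0.48) ≈ -2.5187

-2.5187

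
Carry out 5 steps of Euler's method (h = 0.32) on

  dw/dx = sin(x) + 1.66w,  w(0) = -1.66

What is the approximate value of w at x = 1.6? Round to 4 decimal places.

-12.4549

Euler: w_{n+1} = w_n + h·f(x_n, w_n).
x=0.000000, w=-1.660000: f=-2.755600 → w ← -1.660000 + 0.32·(-2.755600) = -2.541792
x=0.320000, w=-2.541792: f=-3.904808 → w ← -2.541792 + 0.32·(-3.904808) = -3.791331
x=0.640000, w=-3.791331: f=-5.696413 → w ← -3.791331 + 0.32·(-5.696413) = -5.614183
x=0.960000, w=-5.614183: f=-8.500352 → w ← -5.614183 + 0.32·(-8.500352) = -8.334296
x=1.280000, w=-8.334296: f=-12.876915 → w ← -8.334296 + 0.32·(-12.876915) = -12.454908
w(1.6) ≈ -12.4549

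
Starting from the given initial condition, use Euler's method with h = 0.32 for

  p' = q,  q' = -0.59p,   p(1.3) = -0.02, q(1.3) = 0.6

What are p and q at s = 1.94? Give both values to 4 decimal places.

0.3652, 0.5713

Euler on (p,q): p_{n+1} = p_n + h·p', q_{n+1} = q_n + h·q'.
1.300000: (-0.020000, 0.600000); f=(0.600000, 0.011800) → (0.172000, 0.603776)
1.620000: (0.172000, 0.603776); f=(0.603776, -0.101480) → (0.365208, 0.571302)
(p(1.94), q(1.94)) ≈ (0.3652, 0.5713)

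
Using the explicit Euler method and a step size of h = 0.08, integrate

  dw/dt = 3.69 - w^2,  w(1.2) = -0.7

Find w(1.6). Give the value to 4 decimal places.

Euler: w_{n+1} = w_n + h·f(t_n, w_n).
t=1.200000, w=-0.700000: f=3.200000 → w ← -0.700000 + 0.08·3.200000 = -0.444000
t=1.280000, w=-0.444000: f=3.492864 → w ← -0.444000 + 0.08·3.492864 = -0.164571
t=1.360000, w=-0.164571: f=3.662916 → w ← -0.164571 + 0.08·3.662916 = 0.128462
t=1.440000, w=0.128462: f=3.673497 → w ← 0.128462 + 0.08·3.673497 = 0.422342
t=1.520000, w=0.422342: f=3.511627 → w ← 0.422342 + 0.08·3.511627 = 0.703272
w(1.6) ≈ 0.7033

0.7033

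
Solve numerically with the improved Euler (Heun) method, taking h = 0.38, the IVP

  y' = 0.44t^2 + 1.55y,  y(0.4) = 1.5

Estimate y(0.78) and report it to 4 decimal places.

2.7158

Heun: k1 = f(t_n, y_n); k2 = f(t_n + h, y_n + h·k1); y_{n+1} = y_n + (h/2)·(k1 + k2).
t=0.400000, y=1.500000:
  k1 = f(0.400000, 1.500000) = 2.395400
  k2 = f(0.780000, 2.410252) = 4.003587
  y ← 1.500000 + (0.38/2)·(2.395400 + 4.003587) = 2.715807
y(0.78) ≈ 2.7158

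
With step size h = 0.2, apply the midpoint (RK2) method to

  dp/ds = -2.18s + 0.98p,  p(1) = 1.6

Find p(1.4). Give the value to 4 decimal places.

Midpoint: k1 = f(s_n, p_n); k2 = f(s_n + h/2, p_n + (h/2)·k1); p_{n+1} = p_n + h·k2.
s=1.000000, p=1.600000:
  k1 = f(1.000000, 1.600000) = -0.612000
  k2 = f(1.100000, 1.538800) = -0.889976
  p ← 1.600000 + 0.2·(-0.889976) = 1.422005
s=1.200000, p=1.422005:
  k1 = f(1.200000, 1.422005) = -1.222435
  k2 = f(1.300000, 1.299761) = -1.560234
  p ← 1.422005 + 0.2·(-1.560234) = 1.109958
p(1.4) ≈ 1.1100

1.1100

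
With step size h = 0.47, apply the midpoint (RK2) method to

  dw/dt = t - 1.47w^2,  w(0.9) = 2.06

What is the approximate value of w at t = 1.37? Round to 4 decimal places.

Midpoint: k1 = f(t_n, w_n); k2 = f(t_n + h/2, w_n + (h/2)·k1); w_{n+1} = w_n + h·k2.
t=0.900000, w=2.060000:
  k1 = f(0.900000, 2.060000) = -5.338092
  k2 = f(1.135000, 0.805548) = 0.181105
  w ← 2.060000 + 0.47·0.181105 = 2.145119
w(1.37) ≈ 2.1451

2.1451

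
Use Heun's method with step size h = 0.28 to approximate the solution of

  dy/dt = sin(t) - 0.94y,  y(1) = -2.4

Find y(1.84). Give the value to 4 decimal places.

-0.5480

Heun: k1 = f(t_n, y_n); k2 = f(t_n + h, y_n + h·k1); y_{n+1} = y_n + (h/2)·(k1 + k2).
t=1.000000, y=-2.400000:
  k1 = f(1.000000, -2.400000) = 3.097471
  k2 = f(1.280000, -1.532708) = 2.398761
  y ← -2.400000 + (0.28/2)·(3.097471 + 2.398761) = -1.630527
t=1.280000, y=-1.630527:
  k1 = f(1.280000, -1.630527) = 2.490712
  k2 = f(1.560000, -0.933128) = 1.877082
  y ← -1.630527 + (0.28/2)·(2.490712 + 1.877082) = -1.019036
t=1.560000, y=-1.019036:
  k1 = f(1.560000, -1.019036) = 1.957836
  k2 = f(1.840000, -0.470842) = 1.406575
  y ← -1.019036 + (0.28/2)·(1.957836 + 1.406575) = -0.548019
y(1.84) ≈ -0.5480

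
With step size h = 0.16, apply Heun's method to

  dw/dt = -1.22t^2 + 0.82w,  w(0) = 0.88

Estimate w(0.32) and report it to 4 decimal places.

1.1276

Heun: k1 = f(t_n, w_n); k2 = f(t_n + h, w_n + h·k1); w_{n+1} = w_n + (h/2)·(k1 + k2).
t=0.000000, w=0.880000:
  k1 = f(0.000000, 0.880000) = 0.721600
  k2 = f(0.160000, 0.995456) = 0.785042
  w ← 0.880000 + (0.16/2)·(0.721600 + 0.785042) = 1.000531
t=0.160000, w=1.000531:
  k1 = f(0.160000, 1.000531) = 0.789204
  k2 = f(0.320000, 1.126804) = 0.799051
  w ← 1.000531 + (0.16/2)·(0.789204 + 0.799051) = 1.127592
w(0.32) ≈ 1.1276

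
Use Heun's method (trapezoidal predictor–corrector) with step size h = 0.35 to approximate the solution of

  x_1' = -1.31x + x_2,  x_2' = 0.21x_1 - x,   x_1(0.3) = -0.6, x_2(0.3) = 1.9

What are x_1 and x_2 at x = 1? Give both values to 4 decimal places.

-0.0011, 1.4182

Heun on (x_1,x_2): k1 = f(x_n, state_n); k2 = f(x_n + h, state_n + h·k1); state_{n+1} = state_n + (h/2)·(k1 + k2).
0.300000: (-0.600000, 1.900000)
  k1 = (1.507000, -0.426000)
  predictor → (-0.072550, 1.750900)
  k2 = (0.899400, -0.665235)
  → (-0.178880, 1.709034)
0.650000: (-0.178880, 1.709034)
  k1 = (0.857534, -0.687565)
  predictor → (0.121257, 1.468386)
  k2 = (0.158386, -0.974536)
  → (-0.001094, 1.418166)
(x_1(1), x_2(1)) ≈ (-0.0011, 1.4182)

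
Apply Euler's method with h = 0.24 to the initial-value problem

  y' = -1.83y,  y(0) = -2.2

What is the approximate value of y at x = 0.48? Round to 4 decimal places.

Euler: y_{n+1} = y_n + h·f(x_n, y_n).
x=0.000000, y=-2.200000: f=4.026000 → y ← -2.200000 + 0.24·4.026000 = -1.233760
x=0.240000, y=-1.233760: f=2.257781 → y ← -1.233760 + 0.24·2.257781 = -0.691893
y(0.48) ≈ -0.6919

-0.6919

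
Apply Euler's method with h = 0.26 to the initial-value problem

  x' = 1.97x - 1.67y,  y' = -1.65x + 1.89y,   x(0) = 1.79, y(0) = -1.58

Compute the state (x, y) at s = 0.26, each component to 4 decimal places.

3.3929, -3.1243

Euler on (x,y): x_{n+1} = x_n + h·x', y_{n+1} = y_n + h·y'.
0.000000: (1.790000, -1.580000); f=(6.164900, -5.939700) → (3.392874, -3.124322)
(x(0.26), y(0.26)) ≈ (3.3929, -3.1243)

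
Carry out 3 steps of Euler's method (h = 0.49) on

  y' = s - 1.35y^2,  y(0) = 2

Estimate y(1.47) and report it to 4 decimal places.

Euler: y_{n+1} = y_n + h·f(s_n, y_n).
s=0.000000, y=2.000000: f=-5.400000 → y ← 2.000000 + 0.49·(-5.400000) = -0.646000
s=0.490000, y=-0.646000: f=-0.073377 → y ← -0.646000 + 0.49·(-0.073377) = -0.681955
s=0.980000, y=-0.681955: f=0.352166 → y ← -0.681955 + 0.49·0.352166 = -0.509393
y(1.47) ≈ -0.5094

-0.5094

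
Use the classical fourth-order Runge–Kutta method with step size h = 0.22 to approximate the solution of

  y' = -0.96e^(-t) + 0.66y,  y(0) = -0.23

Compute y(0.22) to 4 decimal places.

-0.4705

RK4: k1 = f(t_n, y_n); k2 = f(t_n + h/2, y_n + (h/2)·k1); k3 = f(t_n + h/2, y_n + (h/2)·k2); k4 = f(t_n + h, y_n + h·k3); y_{n+1} = y_n + (h/6)·(k1 + 2k2 + 2k3 + k4).
t=0.000000, y=-0.230000:
  k1 = f(0.000000, -0.230000) = -1.111800
  k2 = f(0.110000, -0.352298) = -1.092517
  k3 = f(0.110000, -0.350177) = -1.091118
  k4 = f(0.220000, -0.470046) = -1.080648
  y ← -0.230000 + (0.22/6)·(k1 + 2k2 + 2k3 + k4) = -0.470523
y(0.22) ≈ -0.4705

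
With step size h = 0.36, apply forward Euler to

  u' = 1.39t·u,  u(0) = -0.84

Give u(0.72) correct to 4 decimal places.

-0.9913

Euler: u_{n+1} = u_n + h·f(t_n, u_n).
t=0.000000, u=-0.840000: f=0.000000 → u ← -0.840000 + 0.36·0.000000 = -0.840000
t=0.360000, u=-0.840000: f=-0.420336 → u ← -0.840000 + 0.36·(-0.420336) = -0.991321
u(0.72) ≈ -0.9913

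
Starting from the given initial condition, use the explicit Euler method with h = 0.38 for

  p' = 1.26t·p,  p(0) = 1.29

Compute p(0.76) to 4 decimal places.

1.5247

Euler: p_{n+1} = p_n + h·f(t_n, p_n).
t=0.000000, p=1.290000: f=0.000000 → p ← 1.290000 + 0.38·0.000000 = 1.290000
t=0.380000, p=1.290000: f=0.617652 → p ← 1.290000 + 0.38·0.617652 = 1.524708
p(0.76) ≈ 1.5247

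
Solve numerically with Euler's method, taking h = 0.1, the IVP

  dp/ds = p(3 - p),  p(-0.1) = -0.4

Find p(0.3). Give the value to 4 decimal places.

Euler: p_{n+1} = p_n + h·f(s_n, p_n).
s=-0.100000, p=-0.400000: f=-1.360000 → p ← -0.400000 + 0.1·(-1.360000) = -0.536000
s=0.000000, p=-0.536000: f=-1.895296 → p ← -0.536000 + 0.1·(-1.895296) = -0.725530
s=0.100000, p=-0.725530: f=-2.702982 → p ← -0.725530 + 0.1·(-2.702982) = -0.995828
s=0.200000, p=-0.995828: f=-3.979156 → p ← -0.995828 + 0.1·(-3.979156) = -1.393743
p(0.3) ≈ -1.3937

-1.3937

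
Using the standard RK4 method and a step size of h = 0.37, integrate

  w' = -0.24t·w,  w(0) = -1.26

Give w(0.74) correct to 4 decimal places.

-1.1799

RK4: k1 = f(t_n, w_n); k2 = f(t_n + h/2, w_n + (h/2)·k1); k3 = f(t_n + h/2, w_n + (h/2)·k2); k4 = f(t_n + h, w_n + h·k3); w_{n+1} = w_n + (h/6)·(k1 + 2k2 + 2k3 + k4).
t=0.000000, w=-1.260000:
  k1 = f(0.000000, -1.260000) = 0.000000
  k2 = f(0.185000, -1.260000) = 0.055944
  k3 = f(0.185000, -1.249650) = 0.055484
  k4 = f(0.370000, -1.239471) = 0.110065
  w ← -1.260000 + (0.37/6)·(k1 + 2k2 + 2k3 + k4) = -1.239470
t=0.370000, w=-1.239470:
  k1 = f(0.370000, -1.239470) = 0.110065
  k2 = f(0.555000, -1.219108) = 0.162385
  k3 = f(0.555000, -1.209429) = 0.161096
  k4 = f(0.740000, -1.179864) = 0.209544
  w ← -1.239470 + (0.37/6)·(k1 + 2k2 + 2k3 + k4) = -1.179865
w(0.74) ≈ -1.1799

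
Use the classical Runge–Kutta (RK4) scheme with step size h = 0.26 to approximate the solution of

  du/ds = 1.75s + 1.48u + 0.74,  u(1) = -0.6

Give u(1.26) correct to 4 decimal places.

RK4: k1 = f(s_n, u_n); k2 = f(s_n + h/2, u_n + (h/2)·k1); k3 = f(s_n + h/2, u_n + (h/2)·k2); k4 = f(s_n + h, u_n + h·k3); u_{n+1} = u_n + (h/6)·(k1 + 2k2 + 2k3 + k4).
s=1.000000, u=-0.600000:
  k1 = f(1.000000, -0.600000) = 1.602000
  k2 = f(1.130000, -0.391740) = 2.137725
  k3 = f(1.130000, -0.322096) = 2.240798
  k4 = f(1.260000, -0.017392) = 2.919259
  u ← -0.600000 + (0.26/6)·(k1 + 2k2 + 2k3 + k4) = -0.024607
u(1.26) ≈ -0.0246

-0.0246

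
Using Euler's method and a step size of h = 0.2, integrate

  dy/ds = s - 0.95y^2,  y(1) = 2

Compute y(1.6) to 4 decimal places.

Euler: y_{n+1} = y_n + h·f(s_n, y_n).
s=1.000000, y=2.000000: f=-2.800000 → y ← 2.000000 + 0.2·(-2.800000) = 1.440000
s=1.200000, y=1.440000: f=-0.769920 → y ← 1.440000 + 0.2·(-0.769920) = 1.286016
s=1.400000, y=1.286016: f=-0.171145 → y ← 1.286016 + 0.2·(-0.171145) = 1.251787
y(1.6) ≈ 1.2518

1.2518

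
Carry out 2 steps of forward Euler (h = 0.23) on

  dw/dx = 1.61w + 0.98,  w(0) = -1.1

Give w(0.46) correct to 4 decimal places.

Euler: w_{n+1} = w_n + h·f(x_n, w_n).
x=0.000000, w=-1.100000: f=-0.791000 → w ← -1.100000 + 0.23·(-0.791000) = -1.281930
x=0.230000, w=-1.281930: f=-1.083907 → w ← -1.281930 + 0.23·(-1.083907) = -1.531229
w(0.46) ≈ -1.5312

-1.5312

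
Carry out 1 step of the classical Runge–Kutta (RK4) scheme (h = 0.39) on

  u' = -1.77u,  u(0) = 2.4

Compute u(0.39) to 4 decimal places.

1.2062

RK4: k1 = f(t_n, u_n); k2 = f(t_n + h/2, u_n + (h/2)·k1); k3 = f(t_n + h/2, u_n + (h/2)·k2); k4 = f(t_n + h, u_n + h·k3); u_{n+1} = u_n + (h/6)·(k1 + 2k2 + 2k3 + k4).
t=0.000000, u=2.400000:
  k1 = f(0.000000, 2.400000) = -4.248000
  k2 = f(0.195000, 1.571640) = -2.781803
  k3 = f(0.195000, 1.857548) = -3.287861
  k4 = f(0.390000, 1.117734) = -1.978390
  u ← 2.400000 + (0.39/6)·(k1 + 2k2 + 2k3 + k4) = 1.206228
u(0.39) ≈ 1.2062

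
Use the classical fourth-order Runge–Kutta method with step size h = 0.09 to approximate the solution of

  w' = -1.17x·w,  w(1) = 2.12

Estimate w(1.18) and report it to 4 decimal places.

1.6852

RK4: k1 = f(x_n, w_n); k2 = f(x_n + h/2, w_n + (h/2)·k1); k3 = f(x_n + h/2, w_n + (h/2)·k2); k4 = f(x_n + h, w_n + h·k3); w_{n+1} = w_n + (h/6)·(k1 + 2k2 + 2k3 + k4).
x=1.000000, w=2.120000:
  k1 = f(1.000000, 2.120000) = -2.480400
  k2 = f(1.045000, 2.008382) = -2.455548
  k3 = f(1.045000, 2.009500) = -2.456916
  k4 = f(1.090000, 1.898878) = -2.421639
  w ← 2.120000 + (0.09/6)·(k1 + 2k2 + 2k3 + k4) = 1.899096
x=1.090000, w=1.899096:
  k1 = f(1.090000, 1.899096) = -2.421916
  k2 = f(1.135000, 1.790109) = -2.377176
  k3 = f(1.135000, 1.792123) = -2.379849
  k4 = f(1.180000, 1.684909) = -2.326185
  w ← 1.899096 + (0.09/6)·(k1 + 2k2 + 2k3 + k4) = 1.685163
w(1.18) ≈ 1.6852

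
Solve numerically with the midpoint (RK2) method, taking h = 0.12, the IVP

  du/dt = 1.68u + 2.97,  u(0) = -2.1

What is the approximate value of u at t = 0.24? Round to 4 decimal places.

-2.2638

Midpoint: k1 = f(t_n, u_n); k2 = f(t_n + h/2, u_n + (h/2)·k1); u_{n+1} = u_n + h·k2.
t=0.000000, u=-2.100000:
  k1 = f(0.000000, -2.100000) = -0.558000
  k2 = f(0.060000, -2.133480) = -0.614246
  u ← -2.100000 + 0.12·(-0.614246) = -2.173710
t=0.120000, u=-2.173710:
  k1 = f(0.120000, -2.173710) = -0.681832
  k2 = f(0.180000, -2.214619) = -0.750561
  u ← -2.173710 + 0.12·(-0.750561) = -2.263777
u(0.24) ≈ -2.2638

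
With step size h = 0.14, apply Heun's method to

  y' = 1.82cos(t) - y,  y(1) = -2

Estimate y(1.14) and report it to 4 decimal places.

Heun: k1 = f(t_n, y_n); k2 = f(t_n + h, y_n + h·k1); y_{n+1} = y_n + (h/2)·(k1 + k2).
t=1.000000, y=-2.000000:
  k1 = f(1.000000, -2.000000) = 2.983350
  k2 = f(1.140000, -1.582331) = 2.342353
  y ← -2.000000 + (0.14/2)·(2.983350 + 2.342353) = -1.627201
y(1.14) ≈ -1.6272

-1.6272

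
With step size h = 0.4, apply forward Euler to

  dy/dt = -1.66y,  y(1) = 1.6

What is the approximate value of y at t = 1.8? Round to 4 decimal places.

Euler: y_{n+1} = y_n + h·f(t_n, y_n).
t=1.000000, y=1.600000: f=-2.656000 → y ← 1.600000 + 0.4·(-2.656000) = 0.537600
t=1.400000, y=0.537600: f=-0.892416 → y ← 0.537600 + 0.4·(-0.892416) = 0.180634
y(1.8) ≈ 0.1806

0.1806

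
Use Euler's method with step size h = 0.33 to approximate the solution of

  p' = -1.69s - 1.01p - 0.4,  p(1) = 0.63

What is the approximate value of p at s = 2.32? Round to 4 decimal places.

Euler: p_{n+1} = p_n + h·f(s_n, p_n).
s=1.000000, p=0.630000: f=-2.726300 → p ← 0.630000 + 0.33·(-2.726300) = -0.269679
s=1.330000, p=-0.269679: f=-2.375324 → p ← -0.269679 + 0.33·(-2.375324) = -1.053536
s=1.660000, p=-1.053536: f=-2.141329 → p ← -1.053536 + 0.33·(-2.141329) = -1.760174
s=1.990000, p=-1.760174: f=-1.985324 → p ← -1.760174 + 0.33·(-1.985324) = -2.415331
p(2.32) ≈ -2.4153

-2.4153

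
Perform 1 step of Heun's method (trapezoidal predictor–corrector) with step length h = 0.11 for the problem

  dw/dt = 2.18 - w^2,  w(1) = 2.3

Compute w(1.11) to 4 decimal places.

Heun: k1 = f(t_n, w_n); k2 = f(t_n + h, w_n + h·k1); w_{n+1} = w_n + (h/2)·(k1 + k2).
t=1.000000, w=2.300000:
  k1 = f(1.000000, 2.300000) = -3.110000
  k2 = f(1.110000, 1.957900) = -1.653372
  w ← 2.300000 + (0.11/2)·(-3.110000 + (-1.653372)) = 2.038015
w(1.11) ≈ 2.0380

2.0380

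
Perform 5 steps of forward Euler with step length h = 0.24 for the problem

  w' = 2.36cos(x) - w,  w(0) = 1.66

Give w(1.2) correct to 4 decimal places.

Euler: w_{n+1} = w_n + h·f(x_n, w_n).
x=0.000000, w=1.660000: f=0.700000 → w ← 1.660000 + 0.24·0.700000 = 1.828000
x=0.240000, w=1.828000: f=0.464358 → w ← 1.828000 + 0.24·0.464358 = 1.939446
x=0.480000, w=1.939446: f=0.153862 → w ← 1.939446 + 0.24·0.153862 = 1.976373
x=0.720000, w=1.976373: f=-0.202111 → w ← 1.976373 + 0.24·(-0.202111) = 1.927866
x=0.960000, w=1.927866: f=-0.574359 → w ← 1.927866 + 0.24·(-0.574359) = 1.790020
w(1.2) ≈ 1.7900

1.7900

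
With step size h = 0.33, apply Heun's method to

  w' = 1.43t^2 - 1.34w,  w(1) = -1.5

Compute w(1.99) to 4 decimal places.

1.6892

Heun: k1 = f(t_n, w_n); k2 = f(t_n + h, w_n + h·k1); w_{n+1} = w_n + (h/2)·(k1 + k2).
t=1.000000, w=-1.500000:
  k1 = f(1.000000, -1.500000) = 3.440000
  k2 = f(1.330000, -0.364800) = 3.018359
  w ← -1.500000 + (0.33/2)·(3.440000 + 3.018359) = -0.434371
t=1.330000, w=-0.434371:
  k1 = f(1.330000, -0.434371) = 3.111584
  k2 = f(1.660000, 0.592452) = 3.146622
  w ← -0.434371 + (0.33/2)·(3.111584 + 3.146622) = 0.598233
t=1.660000, w=0.598233:
  k1 = f(1.660000, 0.598233) = 3.138875
  k2 = f(1.990000, 1.634062) = 3.473300
  w ← 0.598233 + (0.33/2)·(3.138875 + 3.473300) = 1.689242
w(1.99) ≈ 1.6892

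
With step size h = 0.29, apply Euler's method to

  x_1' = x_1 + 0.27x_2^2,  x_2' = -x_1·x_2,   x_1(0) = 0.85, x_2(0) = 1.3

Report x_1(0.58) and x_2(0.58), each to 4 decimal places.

1.6603, 0.6305

Euler on (x_1,x_2): x_1_{n+1} = x_1_n + h·x_1', x_2_{n+1} = x_2_n + h·x_2'.
0.000000: (0.850000, 1.300000); f=(1.306300, -1.105000) → (1.228827, 0.979550)
0.290000: (1.228827, 0.979550); f=(1.487897, -1.203697) → (1.660317, 0.630478)
(x_1(0.58), x_2(0.58)) ≈ (1.6603, 0.6305)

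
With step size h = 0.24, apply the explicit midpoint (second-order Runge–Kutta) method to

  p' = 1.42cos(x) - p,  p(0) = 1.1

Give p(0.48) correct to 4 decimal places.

1.1983

Midpoint: k1 = f(x_n, p_n); k2 = f(x_n + h/2, p_n + (h/2)·k1); p_{n+1} = p_n + h·k2.
x=0.000000, p=1.100000:
  k1 = f(0.000000, 1.100000) = 0.320000
  k2 = f(0.120000, 1.138400) = 0.271388
  p ← 1.100000 + 0.24·0.271388 = 1.165133
x=0.240000, p=1.165133:
  k1 = f(0.240000, 1.165133) = 0.214167
  k2 = f(0.360000, 1.190833) = 0.138140
  p ← 1.165133 + 0.24·0.138140 = 1.198287
p(0.48) ≈ 1.1983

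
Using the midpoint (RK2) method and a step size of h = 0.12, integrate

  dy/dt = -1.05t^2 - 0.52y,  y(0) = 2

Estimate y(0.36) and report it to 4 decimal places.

1.6435

Midpoint: k1 = f(t_n, y_n); k2 = f(t_n + h/2, y_n + (h/2)·k1); y_{n+1} = y_n + h·k2.
t=0.000000, y=2.000000:
  k1 = f(0.000000, 2.000000) = -1.040000
  k2 = f(0.060000, 1.937600) = -1.011332
  y ← 2.000000 + 0.12·(-1.011332) = 1.878640
t=0.120000, y=1.878640:
  k1 = f(0.120000, 1.878640) = -0.992013
  k2 = f(0.180000, 1.819119) = -0.979962
  y ← 1.878640 + 0.12·(-0.979962) = 1.761045
t=0.240000, y=1.761045:
  k1 = f(0.240000, 1.761045) = -0.976223
  k2 = f(0.300000, 1.702471) = -0.979785
  y ← 1.761045 + 0.12·(-0.979785) = 1.643471
y(0.36) ≈ 1.6435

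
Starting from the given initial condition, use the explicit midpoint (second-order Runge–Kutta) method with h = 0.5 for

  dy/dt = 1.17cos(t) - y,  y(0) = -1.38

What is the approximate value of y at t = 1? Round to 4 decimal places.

Midpoint: k1 = f(t_n, y_n); k2 = f(t_n + h/2, y_n + (h/2)·k1); y_{n+1} = y_n + h·k2.
t=0.000000, y=-1.380000:
  k1 = f(0.000000, -1.380000) = 2.550000
  k2 = f(0.250000, -0.742500) = 1.876128
  y ← -1.380000 + 0.5·1.876128 = -0.441936
t=0.500000, y=-0.441936:
  k1 = f(0.500000, -0.441936) = 1.468708
  k2 = f(0.750000, -0.074759) = 0.930835
  y ← -0.441936 + 0.5·0.930835 = 0.023481
y(1) ≈ 0.0235

0.0235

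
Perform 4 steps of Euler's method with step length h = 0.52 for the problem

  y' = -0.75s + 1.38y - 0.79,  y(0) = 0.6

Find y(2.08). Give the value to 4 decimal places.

Euler: y_{n+1} = y_n + h·f(s_n, y_n).
s=0.000000, y=0.600000: f=0.038000 → y ← 0.600000 + 0.52·0.038000 = 0.619760
s=0.520000, y=0.619760: f=-0.324731 → y ← 0.619760 + 0.52·(-0.324731) = 0.450900
s=1.040000, y=0.450900: f=-0.947758 → y ← 0.450900 + 0.52·(-0.947758) = -0.041935
s=1.560000, y=-0.041935: f=-2.017870 → y ← -0.041935 + 0.52·(-2.017870) = -1.091227
y(2.08) ≈ -1.0912

-1.0912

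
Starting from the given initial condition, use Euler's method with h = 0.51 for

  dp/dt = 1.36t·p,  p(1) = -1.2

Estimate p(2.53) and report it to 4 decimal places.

-9.9905

Euler: p_{n+1} = p_n + h·f(t_n, p_n).
t=1.000000, p=-1.200000: f=-1.632000 → p ← -1.200000 + 0.51·(-1.632000) = -2.032320
t=1.510000, p=-2.032320: f=-4.173572 → p ← -2.032320 + 0.51·(-4.173572) = -4.160842
t=2.020000, p=-4.160842: f=-11.430665 → p ← -4.160842 + 0.51·(-11.430665) = -9.990481
p(2.53) ≈ -9.9905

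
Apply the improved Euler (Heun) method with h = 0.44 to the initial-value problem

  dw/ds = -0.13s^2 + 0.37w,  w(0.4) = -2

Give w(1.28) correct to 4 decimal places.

Heun: k1 = f(s_n, w_n); k2 = f(s_n + h, w_n + h·k1); w_{n+1} = w_n + (h/2)·(k1 + k2).
s=0.400000, w=-2.000000:
  k1 = f(0.400000, -2.000000) = -0.760800
  k2 = f(0.840000, -2.334752) = -0.955586
  w ← -2.000000 + (0.44/2)·(-0.760800 + (-0.955586)) = -2.377605
s=0.840000, w=-2.377605:
  k1 = f(0.840000, -2.377605) = -0.971442
  k2 = f(1.280000, -2.805039) = -1.250857
  w ← -2.377605 + (0.44/2)·(-0.971442 + (-1.250857)) = -2.866511
w(1.28) ≈ -2.8665

-2.8665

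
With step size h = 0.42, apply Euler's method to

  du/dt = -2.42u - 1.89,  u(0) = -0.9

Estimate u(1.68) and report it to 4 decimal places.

-0.7810

Euler: u_{n+1} = u_n + h·f(t_n, u_n).
t=0.000000, u=-0.900000: f=0.288000 → u ← -0.900000 + 0.42·0.288000 = -0.779040
t=0.420000, u=-0.779040: f=-0.004723 → u ← -0.779040 + 0.42·(-0.004723) = -0.781024
t=0.840000, u=-0.781024: f=0.000077 → u ← -0.781024 + 0.42·0.000077 = -0.780991
t=1.260000, u=-0.780991: f=-0.000001 → u ← -0.780991 + 0.42·(-0.000001) = -0.780992
u(1.68) ≈ -0.7810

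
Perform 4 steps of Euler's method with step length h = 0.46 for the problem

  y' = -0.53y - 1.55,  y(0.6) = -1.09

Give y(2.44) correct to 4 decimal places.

-2.3246

Euler: y_{n+1} = y_n + h·f(t_n, y_n).
t=0.600000, y=-1.090000: f=-0.972300 → y ← -1.090000 + 0.46·(-0.972300) = -1.537258
t=1.060000, y=-1.537258: f=-0.735253 → y ← -1.537258 + 0.46·(-0.735253) = -1.875474
t=1.520000, y=-1.875474: f=-0.555999 → y ← -1.875474 + 0.46·(-0.555999) = -2.131234
t=1.980000, y=-2.131234: f=-0.420446 → y ← -2.131234 + 0.46·(-0.420446) = -2.324639
y(2.44) ≈ -2.3246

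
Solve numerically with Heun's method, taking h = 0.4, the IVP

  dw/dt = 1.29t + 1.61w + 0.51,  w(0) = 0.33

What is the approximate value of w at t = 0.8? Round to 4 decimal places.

Heun: k1 = f(t_n, w_n); k2 = f(t_n + h, w_n + h·k1); w_{n+1} = w_n + (h/2)·(k1 + k2).
t=0.000000, w=0.330000:
  k1 = f(0.000000, 0.330000) = 1.041300
  k2 = f(0.400000, 0.746520) = 2.227897
  w ← 0.330000 + (0.4/2)·(1.041300 + 2.227897) = 0.983839
t=0.400000, w=0.983839:
  k1 = f(0.400000, 0.983839) = 2.609981
  k2 = f(0.800000, 2.027832) = 4.806810
  w ← 0.983839 + (0.4/2)·(2.609981 + 4.806810) = 2.467198
w(0.8) ≈ 2.4672

2.4672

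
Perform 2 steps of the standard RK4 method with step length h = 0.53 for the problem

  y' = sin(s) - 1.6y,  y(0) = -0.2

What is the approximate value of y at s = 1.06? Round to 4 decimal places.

0.2697

RK4: k1 = f(s_n, y_n); k2 = f(s_n + h/2, y_n + (h/2)·k1); k3 = f(s_n + h/2, y_n + (h/2)·k2); k4 = f(s_n + h, y_n + h·k3); y_{n+1} = y_n + (h/6)·(k1 + 2k2 + 2k3 + k4).
s=0.000000, y=-0.200000:
  k1 = f(0.000000, -0.200000) = 0.320000
  k2 = f(0.265000, -0.115200) = 0.446229
  k3 = f(0.265000, -0.081749) = 0.392708
  k4 = f(0.530000, 0.008135) = 0.492517
  y ← -0.200000 + (0.53/6)·(k1 + 2k2 + 2k3 + k4) = 0.019985
s=0.530000, y=0.019985:
  k1 = f(0.530000, 0.019985) = 0.473558
  k2 = f(0.795000, 0.145477) = 0.481100
  k3 = f(0.795000, 0.147476) = 0.477902
  k4 = f(1.060000, 0.273273) = 0.435119
  y ← 0.019985 + (0.53/6)·(k1 + 2k2 + 2k3 + k4) = 0.269675
y(1.06) ≈ 0.2697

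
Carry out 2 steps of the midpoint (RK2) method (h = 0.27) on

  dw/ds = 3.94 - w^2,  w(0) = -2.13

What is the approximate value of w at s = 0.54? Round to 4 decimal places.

Midpoint: k1 = f(s_n, w_n); k2 = f(s_n + h/2, w_n + (h/2)·k1); w_{n+1} = w_n + h·k2.
s=0.000000, w=-2.130000:
  k1 = f(0.000000, -2.130000) = -0.596900
  k2 = f(0.135000, -2.210581) = -0.946671
  w ← -2.130000 + 0.27·(-0.946671) = -2.385601
s=0.270000, w=-2.385601:
  k1 = f(0.270000, -2.385601) = -1.751092
  k2 = f(0.405000, -2.621999) = -2.934876
  w ← -2.385601 + 0.27·(-2.934876) = -3.178018
w(0.54) ≈ -3.1780

-3.1780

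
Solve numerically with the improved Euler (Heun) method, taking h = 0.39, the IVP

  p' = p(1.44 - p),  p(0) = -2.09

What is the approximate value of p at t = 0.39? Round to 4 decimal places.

Heun: k1 = f(t_n, p_n); k2 = f(t_n + h, p_n + h·k1); p_{n+1} = p_n + (h/2)·(k1 + k2).
t=0.000000, p=-2.090000:
  k1 = f(0.000000, -2.090000) = -7.377700
  k2 = f(0.390000, -4.967303) = -31.827015
  p ← -2.090000 + (0.39/2)·(-7.377700 + (-31.827015)) = -9.734920
p(0.39) ≈ -9.7349

-9.7349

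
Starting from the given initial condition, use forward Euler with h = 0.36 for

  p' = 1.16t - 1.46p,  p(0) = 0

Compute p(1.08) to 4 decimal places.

0.3720

Euler: p_{n+1} = p_n + h·f(t_n, p_n).
t=0.000000, p=0.000000: f=0.000000 → p ← 0.000000 + 0.36·0.000000 = 0.000000
t=0.360000, p=0.000000: f=0.417600 → p ← 0.000000 + 0.36·0.417600 = 0.150336
t=0.720000, p=0.150336: f=0.615709 → p ← 0.150336 + 0.36·0.615709 = 0.371991
p(1.08) ≈ 0.3720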